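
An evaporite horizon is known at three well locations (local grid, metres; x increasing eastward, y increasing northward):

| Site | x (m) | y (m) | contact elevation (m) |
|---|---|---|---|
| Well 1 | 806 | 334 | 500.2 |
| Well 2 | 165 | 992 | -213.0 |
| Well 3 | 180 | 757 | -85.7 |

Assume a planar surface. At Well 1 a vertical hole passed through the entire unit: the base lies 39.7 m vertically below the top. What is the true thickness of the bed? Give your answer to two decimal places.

Two edge vectors: Well 1→Well 2 = (-641, 658, -713.2), Well 1→Well 3 = (-626, 423, -585.9).
Normal n = (Well 1→Well 2) × (Well 1→Well 3) = (-83838.6, 70901.3, 140765).
So ∂z/∂x = −n_x/n_z = 0.59559 and ∂z/∂y = −n_y/n_z = −0.50369.
|∇z| = √(a²+b²) = 0.78002, so dip δ = arctan(0.78002) = 37.95°.
True thickness = vertical thickness × cos δ = 39.7 × cos 37.95° = 31.30 m.

31.30 m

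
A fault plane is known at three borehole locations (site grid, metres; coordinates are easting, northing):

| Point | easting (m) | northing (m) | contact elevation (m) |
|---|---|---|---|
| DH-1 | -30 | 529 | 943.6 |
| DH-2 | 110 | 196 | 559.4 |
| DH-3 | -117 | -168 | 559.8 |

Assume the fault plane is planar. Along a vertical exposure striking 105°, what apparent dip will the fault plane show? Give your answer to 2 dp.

51.27°

Two edge vectors: DH-1→DH-2 = (140, -333, -384.2), DH-1→DH-3 = (-87, -697, -383.8).
Normal n = (DH-1→DH-2) × (DH-1→DH-3) = (-139982, 87157.4, -126551).
So ∂z/∂easting = −n_x/n_z = −1.10613 and ∂z/∂northing = −n_y/n_z = 0.68871.
Unit vector along 105° is (sin 105°, cos 105°) = (0.9659, -0.2588).
Slope in that direction = a·(0.9659) + b·(-0.2588) = −1.24669.
Apparent dip = arctan|1.24669| = 51.27° (true dip is 52.5°, so apparent ≤ true as expected).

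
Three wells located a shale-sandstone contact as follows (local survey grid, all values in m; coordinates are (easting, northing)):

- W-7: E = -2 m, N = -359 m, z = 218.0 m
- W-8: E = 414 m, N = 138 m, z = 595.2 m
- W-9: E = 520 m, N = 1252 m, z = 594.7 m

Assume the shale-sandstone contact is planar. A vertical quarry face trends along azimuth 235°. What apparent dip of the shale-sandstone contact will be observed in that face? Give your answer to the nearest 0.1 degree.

Two edge vectors: W-7→W-8 = (416, 497, 377.2), W-7→W-9 = (522, 1611, 376.7).
Normal n = (W-7→W-8) × (W-7→W-9) = (-420449.3, 40191.2, 410742).
So ∂z/∂E = −n_x/n_z = 1.02363 and ∂z/∂N = −n_y/n_z = −0.09785.
Unit vector along 235° is (sin 235°, cos 235°) = (-0.8192, -0.5736).
Slope in that direction = a·(-0.8192) + b·(-0.5736) = −0.78239.
Apparent dip = arctan|0.78239| = 38.0° (true dip is 45.8°, so apparent ≤ true as expected).

38.0°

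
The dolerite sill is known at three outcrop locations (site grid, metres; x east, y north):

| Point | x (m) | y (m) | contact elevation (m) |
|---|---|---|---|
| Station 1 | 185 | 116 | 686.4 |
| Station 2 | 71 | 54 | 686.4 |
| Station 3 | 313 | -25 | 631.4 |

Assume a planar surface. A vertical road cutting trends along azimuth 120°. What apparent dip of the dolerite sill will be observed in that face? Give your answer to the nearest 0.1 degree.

14.2°

Let the plane be z = a·x + b·y + c.
Station 2−Station 1: −114a − 62b = 0;  Station 3−Station 1: 128a − 141b = −55.
Solving gives a = −0.14202, b = 0.26114.
Unit vector along 120° is (sin 120°, cos 120°) = (0.8660, -0.5000).
Slope in that direction = a·(0.8660) + b·(-0.5000) = −0.25357.
Apparent dip = arctan|0.25357| = 14.2° (true dip is 16.6°, so apparent ≤ true as expected).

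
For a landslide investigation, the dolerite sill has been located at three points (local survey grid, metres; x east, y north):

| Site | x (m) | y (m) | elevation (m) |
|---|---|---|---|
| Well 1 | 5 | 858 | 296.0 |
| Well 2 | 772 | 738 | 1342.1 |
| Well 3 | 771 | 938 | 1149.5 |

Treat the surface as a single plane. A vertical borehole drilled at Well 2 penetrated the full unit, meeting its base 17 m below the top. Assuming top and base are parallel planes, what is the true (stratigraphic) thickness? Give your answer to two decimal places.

Let the plane be z = a·x + b·y + c.
Well 2−Well 1: 767a − 120b = 1046.1;  Well 3−Well 1: 766a + 80b = 853.5.
Solving gives a = 1.21417, b = −0.95693.
|∇z| = √(a²+b²) = 1.54594, so dip δ = arctan(1.54594) = 57.10°.
True thickness = vertical thickness × cos δ = 17 × cos 57.10° = 9.23 m.

9.23 m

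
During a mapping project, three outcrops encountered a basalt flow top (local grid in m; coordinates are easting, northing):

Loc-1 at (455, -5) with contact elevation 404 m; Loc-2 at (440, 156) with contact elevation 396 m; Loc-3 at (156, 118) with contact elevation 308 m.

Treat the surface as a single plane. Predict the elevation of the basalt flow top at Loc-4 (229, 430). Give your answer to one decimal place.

Two edge vectors: Loc-1→Loc-2 = (-15, 161, -8), Loc-1→Loc-3 = (-299, 123, -96).
Normal n = (Loc-1→Loc-2) × (Loc-1→Loc-3) = (-14472, 952, 46294).
So ∂z/∂easting = −n_x/n_z = 0.31261 and ∂z/∂northing = −n_y/n_z = −0.02056.
Intercept c from Loc-1: 404 − 142.24 − 0.10 = 261.66.
At (229, 430): z = 71.6 − 8.8 + 261.66 = 324.4 m.

324.4 m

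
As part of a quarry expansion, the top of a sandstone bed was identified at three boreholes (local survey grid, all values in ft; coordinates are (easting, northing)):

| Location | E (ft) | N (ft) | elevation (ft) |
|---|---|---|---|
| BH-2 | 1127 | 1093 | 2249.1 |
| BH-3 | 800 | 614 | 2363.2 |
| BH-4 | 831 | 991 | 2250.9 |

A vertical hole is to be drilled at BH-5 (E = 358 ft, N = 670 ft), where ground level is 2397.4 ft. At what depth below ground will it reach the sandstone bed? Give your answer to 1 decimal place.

Let the plane be z = a·E + b·N + c.
BH-3−BH-2: −327a − 479b = 114.1;  BH-4−BH-2: −296a − 102b = 1.8.
Solving gives a = 0.099382, b = −0.306050.
Then c = 2249.1 − a·1127 − b·1093 = 2471.61.
At (358, 670): z_contact = 35.58 − 205.05 + 2471.61 = 2302.13 ft.
Depth below ground = 2397.4 − 2302.13 = 95.3 ft.

95.3 ft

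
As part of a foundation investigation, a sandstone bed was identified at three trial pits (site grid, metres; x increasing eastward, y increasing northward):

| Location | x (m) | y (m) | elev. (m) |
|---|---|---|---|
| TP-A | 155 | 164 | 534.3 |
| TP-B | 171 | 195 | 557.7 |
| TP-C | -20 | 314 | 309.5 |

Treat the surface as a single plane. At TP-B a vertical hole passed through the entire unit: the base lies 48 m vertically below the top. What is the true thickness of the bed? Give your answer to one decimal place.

28.7 m

Two edge vectors: TP-A→TP-B = (16, 31, 23.4), TP-A→TP-C = (-175, 150, -224.8).
Normal n = (TP-A→TP-B) × (TP-A→TP-C) = (-10478.8, -498.2, 7825).
So ∂z/∂x = −n_x/n_z = 1.33914 and ∂z/∂y = −n_y/n_z = 0.06367.
|∇z| = √(a²+b²) = 1.34066, so dip δ = arctan(1.34066) = 53.28°.
True thickness = vertical thickness × cos δ = 48 × cos 53.28° = 28.7 m.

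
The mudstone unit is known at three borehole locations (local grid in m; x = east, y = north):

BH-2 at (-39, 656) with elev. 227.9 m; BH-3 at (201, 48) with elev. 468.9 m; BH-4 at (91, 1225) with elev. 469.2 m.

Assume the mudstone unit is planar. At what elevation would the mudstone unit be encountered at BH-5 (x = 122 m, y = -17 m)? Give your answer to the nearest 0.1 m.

Let the plane be z = a·x + b·y + c.
BH-3−BH-2: 240a − 608b = 241;  BH-4−BH-2: 130a + 569b = 241.3.
Solving gives a = 1.316509, b = 0.123293.
Then c = 227.9 − a·-39 − b·656 = 198.36.
At (122, -17): z = 160.6 − 2.1 + 198.36 = 356.9 m.

356.9 m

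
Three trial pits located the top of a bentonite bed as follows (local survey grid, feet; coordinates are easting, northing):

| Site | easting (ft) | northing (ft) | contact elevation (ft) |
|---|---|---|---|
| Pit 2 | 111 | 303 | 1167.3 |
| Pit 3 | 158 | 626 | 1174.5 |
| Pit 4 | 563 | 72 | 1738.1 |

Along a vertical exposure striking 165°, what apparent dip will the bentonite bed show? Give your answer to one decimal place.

24.3°

Two edge vectors: Pit 2→Pit 3 = (47, 323, 7.2), Pit 2→Pit 4 = (452, -231, 570.8).
Normal n = (Pit 2→Pit 3) × (Pit 2→Pit 4) = (186031.6, -23573.2, -156853).
So ∂z/∂easting = −n_x/n_z = 1.18603 and ∂z/∂northing = −n_y/n_z = −0.15029.
Unit vector along 165° is (sin 165°, cos 165°) = (0.2588, -0.9659).
Slope in that direction = a·(0.2588) + b·(-0.9659) = 0.45213.
Apparent dip = arctan|0.45213| = 24.3° (true dip is 50.1°, so apparent ≤ true as expected).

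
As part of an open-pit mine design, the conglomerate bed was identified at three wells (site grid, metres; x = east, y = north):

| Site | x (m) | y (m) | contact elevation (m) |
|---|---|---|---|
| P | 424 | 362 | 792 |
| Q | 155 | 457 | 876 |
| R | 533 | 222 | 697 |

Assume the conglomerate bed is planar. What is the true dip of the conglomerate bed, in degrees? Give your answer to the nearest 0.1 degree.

Two edge vectors: P→Q = (-269, 95, 84), P→R = (109, -140, -95).
Normal n = (P→Q) × (P→R) = (2735, -16399, 27305).
So ∂z/∂x = −n_x/n_z = −0.10016 and ∂z/∂y = −n_y/n_z = 0.60059.
Gradient magnitude |∇z| = √(a² + b²) = √(0.01003 + 0.36070) = 0.60888.
True dip = arctan(0.60888) = 31.3°, dipping toward S (azimuth ≈ 171°).

31.3°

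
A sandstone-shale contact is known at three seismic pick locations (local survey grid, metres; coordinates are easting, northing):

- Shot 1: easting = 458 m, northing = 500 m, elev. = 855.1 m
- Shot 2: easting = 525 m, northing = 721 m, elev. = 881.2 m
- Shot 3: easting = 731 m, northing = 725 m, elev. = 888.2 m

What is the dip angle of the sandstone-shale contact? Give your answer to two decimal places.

6.45°

Let the plane be z = a·easting + b·northing + c.
Shot 2−Shot 1: 67a + 221b = 26.1;  Shot 3−Shot 1: 273a + 225b = 33.1.
Solving gives a = 0.03188, b = 0.10844.
Gradient magnitude |∇z| = √(a² + b²) = √(0.00102 + 0.01176) = 0.11302.
True dip = arctan(0.11302) = 6.45°, dipping toward SSW (azimuth ≈ 196°).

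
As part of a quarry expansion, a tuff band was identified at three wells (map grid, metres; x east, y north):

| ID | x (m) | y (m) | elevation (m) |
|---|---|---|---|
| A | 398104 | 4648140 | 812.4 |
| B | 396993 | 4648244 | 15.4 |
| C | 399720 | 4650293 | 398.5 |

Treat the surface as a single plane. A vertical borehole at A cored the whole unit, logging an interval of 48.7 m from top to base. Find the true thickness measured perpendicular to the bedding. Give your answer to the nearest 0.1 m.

Let the plane be z = a·x + b·y + c.
B−A: −1111a + 104b = −797;  C−A: 1616a + 2153b = −413.9.
Solving gives a = 0.65346, b = −0.68272.
|∇z| = √(a²+b²) = 0.94505, so dip δ = arctan(0.94505) = 43.38°.
True thickness = vertical thickness × cos δ = 48.7 × cos 43.38° = 35.4 m.

35.4 m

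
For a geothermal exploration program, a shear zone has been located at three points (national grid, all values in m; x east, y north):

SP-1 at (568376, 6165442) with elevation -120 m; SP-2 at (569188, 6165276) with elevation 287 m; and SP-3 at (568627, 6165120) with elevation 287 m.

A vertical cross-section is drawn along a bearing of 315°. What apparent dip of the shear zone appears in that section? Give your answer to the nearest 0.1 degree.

Two edge vectors: SP-1→SP-2 = (812, -166, 407), SP-1→SP-3 = (251, -322, 407).
Normal n = (SP-1→SP-2) × (SP-1→SP-3) = (63492, -228327, -219798).
So ∂z/∂x = −n_x/n_z = 0.28887 and ∂z/∂y = −n_y/n_z = −1.03880.
Unit vector along 315° is (sin 315°, cos 315°) = (-0.7071, 0.7071).
Slope in that direction = a·(-0.7071) + b·(0.7071) = −0.93880.
Apparent dip = arctan|0.93880| = 43.2° (true dip is 47.2°, so apparent ≤ true as expected).

43.2°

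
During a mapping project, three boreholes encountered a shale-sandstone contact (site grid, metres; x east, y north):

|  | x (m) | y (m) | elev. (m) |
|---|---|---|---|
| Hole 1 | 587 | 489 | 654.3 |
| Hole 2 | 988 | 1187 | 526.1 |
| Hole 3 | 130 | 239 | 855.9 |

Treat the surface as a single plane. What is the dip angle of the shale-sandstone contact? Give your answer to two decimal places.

Two edge vectors: Hole 1→Hole 2 = (401, 698, -128.2), Hole 1→Hole 3 = (-457, -250, 201.6).
Normal n = (Hole 1→Hole 2) × (Hole 1→Hole 3) = (108666.8, -22254.2, 218736).
So ∂z/∂x = −n_x/n_z = −0.49679 and ∂z/∂y = −n_y/n_z = 0.10174.
Gradient magnitude |∇z| = √(a² + b²) = √(0.24680 + 0.01035) = 0.50711.
True dip = arctan(0.50711) = 26.89°, dipping toward ESE (azimuth ≈ 102°).

26.89°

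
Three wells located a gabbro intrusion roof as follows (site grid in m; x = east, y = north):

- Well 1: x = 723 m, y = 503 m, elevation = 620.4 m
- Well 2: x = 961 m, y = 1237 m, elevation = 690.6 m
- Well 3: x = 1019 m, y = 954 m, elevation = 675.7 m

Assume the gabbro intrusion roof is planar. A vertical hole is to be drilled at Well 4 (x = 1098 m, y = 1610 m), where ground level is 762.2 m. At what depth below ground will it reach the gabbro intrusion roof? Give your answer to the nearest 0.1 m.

Two edge vectors: Well 1→Well 2 = (238, 734, 70.2), Well 1→Well 3 = (296, 451, 55.3).
Normal n = (Well 1→Well 2) × (Well 1→Well 3) = (8930, 7617.8, -109926).
So ∂z/∂x = −n_x/n_z = 0.081236 and ∂z/∂y = −n_y/n_z = 0.069299.
Intercept c from Well 1: 620.4 − 58.73 − 34.86 = 526.81.
At (1098, 1610): z_contact = 89.20 + 111.57 + 526.81 = 727.58 m.
Depth below ground = 762.2 − 727.58 = 34.6 m.

34.6 m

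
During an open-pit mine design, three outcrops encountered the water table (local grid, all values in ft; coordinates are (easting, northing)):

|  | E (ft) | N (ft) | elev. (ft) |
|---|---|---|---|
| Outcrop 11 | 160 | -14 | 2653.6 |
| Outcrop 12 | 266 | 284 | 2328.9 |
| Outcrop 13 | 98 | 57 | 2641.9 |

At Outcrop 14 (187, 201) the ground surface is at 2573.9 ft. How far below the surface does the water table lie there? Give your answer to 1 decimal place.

117.3 ft

Two edge vectors: Outcrop 11→Outcrop 12 = (106, 298, -324.7), Outcrop 11→Outcrop 13 = (-62, 71, -11.7).
Normal n = (Outcrop 11→Outcrop 12) × (Outcrop 11→Outcrop 13) = (19567.1, 21371.6, 26002).
So ∂z/∂E = −n_x/n_z = −0.75252 and ∂z/∂N = −n_y/n_z = −0.82192.
Intercept c from Outcrop 11: 2653.6 + 120.40 − 11.51 = 2762.50.
At (187, 201): z_contact = −140.72 − 165.21 + 2762.50 = 2456.57 ft.
Depth below ground = 2573.9 − 2456.57 = 117.3 ft.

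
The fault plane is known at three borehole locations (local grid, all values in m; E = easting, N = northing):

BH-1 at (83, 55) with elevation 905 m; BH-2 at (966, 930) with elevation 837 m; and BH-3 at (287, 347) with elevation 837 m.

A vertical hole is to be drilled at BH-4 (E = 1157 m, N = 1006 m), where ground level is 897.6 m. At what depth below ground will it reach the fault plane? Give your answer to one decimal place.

9.4 m

Let the plane be z = a·E + b·N + c.
BH-2−BH-1: 883a + 875b = −68;  BH-3−BH-1: 204a + 292b = −68.
Solving gives a = 0.499697, b = −0.581980.
Then c = 905 − a·83 − b·55 = 895.53.
At (1157, 1006): z_contact = 578.15 − 585.47 + 895.53 = 888.21 m.
Depth below ground = 897.6 − 888.21 = 9.4 m.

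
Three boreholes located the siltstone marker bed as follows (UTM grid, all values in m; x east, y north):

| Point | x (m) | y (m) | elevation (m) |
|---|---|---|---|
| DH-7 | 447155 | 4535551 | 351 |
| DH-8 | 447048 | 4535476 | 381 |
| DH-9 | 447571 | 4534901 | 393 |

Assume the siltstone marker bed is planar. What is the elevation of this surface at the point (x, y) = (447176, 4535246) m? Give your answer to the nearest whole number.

Two edge vectors: DH-7→DH-8 = (-107, -75, 30), DH-7→DH-9 = (416, -650, 42).
Normal n = (DH-7→DH-8) × (DH-7→DH-9) = (16350, 16974, 100750).
So ∂z/∂x = −n_x/n_z = −0.16228288 and ∂z/∂y = −n_y/n_z = −0.16847643.
Intercept c from DH-7: 351 + 72565.60 + 764133.43 = 837050.03.
At (447176, 4535246): z = −72569.0 − 764082.0 + 837050.03 = 399.0 m.

399 m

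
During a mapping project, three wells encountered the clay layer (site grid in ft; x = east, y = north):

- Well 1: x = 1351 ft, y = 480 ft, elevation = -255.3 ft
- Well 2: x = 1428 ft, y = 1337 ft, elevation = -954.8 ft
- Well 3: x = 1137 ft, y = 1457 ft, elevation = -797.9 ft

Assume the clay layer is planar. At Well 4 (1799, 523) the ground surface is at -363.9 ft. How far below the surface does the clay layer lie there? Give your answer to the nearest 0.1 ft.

301.6 ft

Let the plane be z = a·x + b·y + c.
Well 2−Well 1: 77a + 857b = −699.5;  Well 3−Well 1: −214a + 977b = −542.6.
Solving gives a = −0.844472, b = −0.740345.
Then c = -255.3 − a·1351 − b·480 = 1240.95.
At (1799, 523): z_contact = −1519.21 − 387.20 + 1240.95 = -665.46 ft.
Depth below ground = -363.9 − (-665.46) = 301.6 ft.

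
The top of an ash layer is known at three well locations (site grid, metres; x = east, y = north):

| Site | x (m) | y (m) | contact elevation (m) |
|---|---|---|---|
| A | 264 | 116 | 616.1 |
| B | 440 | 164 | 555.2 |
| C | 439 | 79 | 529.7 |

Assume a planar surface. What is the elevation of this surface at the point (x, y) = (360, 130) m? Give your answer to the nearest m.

Let the plane be z = a·x + b·y + c.
B−A: 176a + 48b = −60.9;  C−A: 175a − 37b = −86.4.
Solving gives a = −0.42922, b = 0.30505.
Then c = 616.1 − a·264 − b·116 = 694.03.
At (360, 130): z = −154.5 + 39.7 + 694.03 = 579.2 m.

579 m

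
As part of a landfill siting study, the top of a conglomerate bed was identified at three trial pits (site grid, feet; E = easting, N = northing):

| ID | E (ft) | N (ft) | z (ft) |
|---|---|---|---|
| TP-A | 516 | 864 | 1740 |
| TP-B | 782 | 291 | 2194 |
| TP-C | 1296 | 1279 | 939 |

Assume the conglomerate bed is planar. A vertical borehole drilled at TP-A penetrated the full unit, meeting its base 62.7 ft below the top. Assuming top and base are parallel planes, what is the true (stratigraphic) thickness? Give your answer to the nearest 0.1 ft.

Two edge vectors: TP-A→TP-B = (266, -573, 454), TP-A→TP-C = (780, 415, -801).
Normal n = (TP-A→TP-B) × (TP-A→TP-C) = (270563, 567186, 557330).
So ∂z/∂E = −n_x/n_z = −0.48546 and ∂z/∂N = −n_y/n_z = −1.01768.
|∇z| = √(a²+b²) = 1.12754, so dip δ = arctan(1.12754) = 48.43°.
True thickness = vertical thickness × cos δ = 62.7 × cos 48.43° = 41.6 ft.

41.6 ft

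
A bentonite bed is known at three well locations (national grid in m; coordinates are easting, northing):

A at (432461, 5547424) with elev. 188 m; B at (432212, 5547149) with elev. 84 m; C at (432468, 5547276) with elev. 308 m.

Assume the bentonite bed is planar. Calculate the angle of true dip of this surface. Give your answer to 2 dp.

55.53°

Two edge vectors: A→B = (-249, -275, -104), A→C = (7, -148, 120).
Normal n = (A→B) × (A→C) = (-48392, 29152, 38777).
So ∂z/∂easting = −n_x/n_z = 1.24796 and ∂z/∂northing = −n_y/n_z = −0.75179.
Gradient magnitude |∇z| = √(a² + b²) = √(1.55739 + 0.56518) = 1.45691.
True dip = arctan(1.45691) = 55.53°, dipping toward WNW (azimuth ≈ 301°).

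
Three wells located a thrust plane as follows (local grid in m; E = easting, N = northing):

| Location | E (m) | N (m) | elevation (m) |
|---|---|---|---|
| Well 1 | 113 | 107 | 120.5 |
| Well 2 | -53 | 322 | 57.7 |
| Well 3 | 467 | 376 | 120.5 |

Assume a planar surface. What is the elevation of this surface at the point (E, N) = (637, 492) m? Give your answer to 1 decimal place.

Let the plane be z = a·E + b·N + c.
Well 2−Well 1: −166a + 215b = −62.8;  Well 3−Well 1: 354a + 269b = 0.
Solving gives a = 0.13989, b = −0.18409.
Then c = 120.5 − a·113 − b·107 = 124.39.
At (637, 492): z = 89.1 − 90.6 + 124.39 = 122.9 m.

122.9 m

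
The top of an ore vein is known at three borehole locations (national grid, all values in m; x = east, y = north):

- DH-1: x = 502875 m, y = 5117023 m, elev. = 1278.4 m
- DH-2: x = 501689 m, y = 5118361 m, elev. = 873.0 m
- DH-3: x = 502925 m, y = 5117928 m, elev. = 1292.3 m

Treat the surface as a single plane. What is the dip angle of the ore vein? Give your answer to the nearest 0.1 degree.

18.7°

Two edge vectors: DH-1→DH-2 = (-1186, 1338, -405.4), DH-1→DH-3 = (50, 905, 13.9).
Normal n = (DH-1→DH-2) × (DH-1→DH-3) = (385485.2, -3784.6, -1140230).
So ∂z/∂x = −n_x/n_z = 0.33808 and ∂z/∂y = −n_y/n_z = −0.00332.
Gradient magnitude |∇z| = √(a² + b²) = √(0.11430 + 0.00001) = 0.33809.
True dip = arctan(0.33809) = 18.7°, dipping toward W (azimuth ≈ 271°).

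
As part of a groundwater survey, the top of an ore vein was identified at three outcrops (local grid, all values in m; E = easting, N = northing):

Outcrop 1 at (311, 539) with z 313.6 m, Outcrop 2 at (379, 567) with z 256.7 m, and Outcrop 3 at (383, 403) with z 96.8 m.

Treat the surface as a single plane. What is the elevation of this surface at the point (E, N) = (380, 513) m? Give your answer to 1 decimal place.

204.4 m

Two edge vectors: Outcrop 1→Outcrop 2 = (68, 28, -56.9), Outcrop 1→Outcrop 3 = (72, -136, -216.8).
Normal n = (Outcrop 1→Outcrop 2) × (Outcrop 1→Outcrop 3) = (-13808.8, 10645.6, -11264).
So ∂z/∂E = −n_x/n_z = −1.22592 and ∂z/∂N = −n_y/n_z = 0.94510.
Intercept c from Outcrop 1: 313.6 + 381.26 − 509.41 = 185.45.
At (380, 513): z = −465.9 + 484.8 + 185.45 = 204.4 m.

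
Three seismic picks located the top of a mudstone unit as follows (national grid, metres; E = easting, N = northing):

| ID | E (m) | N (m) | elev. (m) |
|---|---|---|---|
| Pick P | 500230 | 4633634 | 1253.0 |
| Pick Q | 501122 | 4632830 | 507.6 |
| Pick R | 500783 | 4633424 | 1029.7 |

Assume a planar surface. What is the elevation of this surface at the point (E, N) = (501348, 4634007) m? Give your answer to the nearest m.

Let the plane be z = a·E + b·N + c.
Pick Q−Pick P: 892a − 804b = −745.4;  Pick R−Pick P: 553a − 210b = −223.3.
Solving gives a = −0.08938949, b = 0.82794102.
Then c = 1253 − a·500230 − b·4633634 = −3790407.34.
At (501348, 4634007): z = −44815.2 + 3836684.5 − 3790407.34 = 1461.9 m.

1462 m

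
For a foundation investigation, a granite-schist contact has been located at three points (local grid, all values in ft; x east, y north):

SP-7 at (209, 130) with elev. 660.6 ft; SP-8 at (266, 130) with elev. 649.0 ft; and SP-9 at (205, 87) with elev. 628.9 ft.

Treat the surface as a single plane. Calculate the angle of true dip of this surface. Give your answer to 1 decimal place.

38.1°

Let the plane be z = a·x + b·y + c.
SP-8−SP-7: 57a + 0b = −11.6;  SP-9−SP-7: −4a − 43b = −31.7.
Solving gives a = −0.20351, b = 0.75614.
Gradient magnitude |∇z| = √(a² + b²) = √(0.04142 + 0.57175) = 0.78305.
True dip = arctan(0.78305) = 38.1°, dipping toward SSE (azimuth ≈ 165°).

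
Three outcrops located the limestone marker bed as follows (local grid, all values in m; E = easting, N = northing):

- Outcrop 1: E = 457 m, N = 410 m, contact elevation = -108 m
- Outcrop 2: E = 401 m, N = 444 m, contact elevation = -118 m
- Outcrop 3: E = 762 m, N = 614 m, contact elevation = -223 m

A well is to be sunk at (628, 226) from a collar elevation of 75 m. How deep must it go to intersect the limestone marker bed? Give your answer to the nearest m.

118 m

Let the plane be z = a·E + b·N + c.
Outcrop 2−Outcrop 1: −56a + 34b = −10;  Outcrop 3−Outcrop 1: 305a + 204b = −115.
Solving gives a = −0.08580, b = −0.43544.
Then c = -108 − a·457 − b·410 = 109.74.
At (628, 226): z_contact = −53.9 − 98.4 + 109.74 = -42.6 m.
Depth below ground = 75 − (-42.6) = 118 m.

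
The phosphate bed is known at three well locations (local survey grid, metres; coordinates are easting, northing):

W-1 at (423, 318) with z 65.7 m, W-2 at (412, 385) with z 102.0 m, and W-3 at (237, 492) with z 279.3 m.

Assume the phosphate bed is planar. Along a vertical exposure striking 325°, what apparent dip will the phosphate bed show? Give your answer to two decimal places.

Two edge vectors: W-1→W-2 = (-11, 67, 36.3), W-1→W-3 = (-186, 174, 213.6).
Normal n = (W-1→W-2) × (W-1→W-3) = (7995, -4402.2, 10548).
So ∂z/∂easting = −n_x/n_z = −0.75796 and ∂z/∂northing = −n_y/n_z = 0.41735.
Unit vector along 325° is (sin 325°, cos 325°) = (-0.5736, 0.8192).
Slope in that direction = a·(-0.5736) + b·(0.8192) = 0.77662.
Apparent dip = arctan|0.77662| = 37.83° (true dip is 40.9°, so apparent ≤ true as expected).

37.83°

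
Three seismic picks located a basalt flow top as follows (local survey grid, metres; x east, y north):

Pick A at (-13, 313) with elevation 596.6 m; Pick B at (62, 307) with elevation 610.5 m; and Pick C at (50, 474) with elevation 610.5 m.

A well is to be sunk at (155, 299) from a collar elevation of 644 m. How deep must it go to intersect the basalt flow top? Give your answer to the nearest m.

16 m

Two edge vectors: Pick A→Pick B = (75, -6, 13.9), Pick A→Pick C = (63, 161, 13.9).
Normal n = (Pick A→Pick B) × (Pick A→Pick C) = (-2321.3, -166.8, 12453).
So ∂z/∂x = −n_x/n_z = 0.18640 and ∂z/∂y = −n_y/n_z = 0.01339.
Intercept c from Pick A: 596.6 + 2.42 − 4.19 = 594.83.
At (155, 299): z_contact = 28.9 + 4.0 + 594.83 = 627.7 m.
Depth below ground = 644 − 627.7 = 16 m.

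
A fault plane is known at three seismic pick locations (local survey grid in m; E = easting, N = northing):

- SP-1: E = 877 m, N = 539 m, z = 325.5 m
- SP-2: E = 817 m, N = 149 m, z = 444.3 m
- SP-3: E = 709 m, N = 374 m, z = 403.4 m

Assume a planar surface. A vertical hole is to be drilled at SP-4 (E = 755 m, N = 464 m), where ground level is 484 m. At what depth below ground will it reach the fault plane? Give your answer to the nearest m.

114 m

Two edge vectors: SP-1→SP-2 = (-60, -390, 118.8), SP-1→SP-3 = (-168, -165, 77.9).
Normal n = (SP-1→SP-2) × (SP-1→SP-3) = (-10779, -15284.4, -55620).
So ∂z/∂E = −n_x/n_z = −0.19380 and ∂z/∂N = −n_y/n_z = −0.27480.
Intercept c from SP-1: 325.5 + 169.96 + 148.12 = 643.58.
At (755, 464): z_contact = −146.3 − 127.5 + 643.58 = 369.8 m.
Depth below ground = 484 − 369.8 = 114 m.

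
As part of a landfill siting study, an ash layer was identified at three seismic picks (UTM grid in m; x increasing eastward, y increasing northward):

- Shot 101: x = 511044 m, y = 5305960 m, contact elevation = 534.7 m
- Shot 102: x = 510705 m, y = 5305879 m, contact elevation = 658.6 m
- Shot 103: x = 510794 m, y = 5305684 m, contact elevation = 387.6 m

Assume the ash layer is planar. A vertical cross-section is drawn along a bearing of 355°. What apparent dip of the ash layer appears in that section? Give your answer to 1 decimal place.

Two edge vectors: Shot 101→Shot 102 = (-339, -81, 123.9), Shot 101→Shot 103 = (-250, -276, -147.1).
Normal n = (Shot 101→Shot 102) × (Shot 101→Shot 103) = (46111.5, -80841.9, 73314).
So ∂z/∂x = −n_x/n_z = −0.62896 and ∂z/∂y = −n_y/n_z = 1.10268.
Unit vector along 355° is (sin 355°, cos 355°) = (-0.0872, 0.9962).
Slope in that direction = a·(-0.0872) + b·(0.9962) = 1.15330.
Apparent dip = arctan|1.15330| = 49.1° (true dip is 51.8°, so apparent ≤ true as expected).

49.1°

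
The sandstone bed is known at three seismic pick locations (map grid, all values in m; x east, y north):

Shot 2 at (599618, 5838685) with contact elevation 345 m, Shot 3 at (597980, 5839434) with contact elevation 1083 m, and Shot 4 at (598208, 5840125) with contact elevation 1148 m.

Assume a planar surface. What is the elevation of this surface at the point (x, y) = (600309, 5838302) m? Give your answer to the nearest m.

Two edge vectors: Shot 2→Shot 3 = (-1638, 749, 738), Shot 2→Shot 4 = (-1410, 1440, 803).
Normal n = (Shot 2→Shot 3) × (Shot 2→Shot 4) = (-461273, 274734, -1302630).
So ∂z/∂x = −n_x/n_z = −0.35410899 and ∂z/∂y = −n_y/n_z = 0.21090716.
Intercept c from Shot 2: 345 + 212330.13 − 1231420.50 = −1018745.37.
At (600309, 5838302): z = −212574.8 + 1231339.7 − 1018745.37 = 19.5 m.

20 m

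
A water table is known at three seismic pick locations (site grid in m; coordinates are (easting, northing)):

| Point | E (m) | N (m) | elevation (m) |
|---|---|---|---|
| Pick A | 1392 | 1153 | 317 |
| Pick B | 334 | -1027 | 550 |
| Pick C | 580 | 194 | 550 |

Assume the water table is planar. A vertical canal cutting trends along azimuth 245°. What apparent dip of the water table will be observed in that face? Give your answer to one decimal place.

17.2°

Two edge vectors: Pick A→Pick B = (-1058, -2180, 233), Pick A→Pick C = (-812, -959, 233).
Normal n = (Pick A→Pick B) × (Pick A→Pick C) = (-284493, 57318, -755538).
So ∂z/∂E = −n_x/n_z = −0.37654 and ∂z/∂N = −n_y/n_z = 0.07586.
Unit vector along 245° is (sin 245°, cos 245°) = (-0.9063, -0.4226).
Slope in that direction = a·(-0.9063) + b·(-0.4226) = 0.30920.
Apparent dip = arctan|0.30920| = 17.2° (true dip is 21.0°, so apparent ≤ true as expected).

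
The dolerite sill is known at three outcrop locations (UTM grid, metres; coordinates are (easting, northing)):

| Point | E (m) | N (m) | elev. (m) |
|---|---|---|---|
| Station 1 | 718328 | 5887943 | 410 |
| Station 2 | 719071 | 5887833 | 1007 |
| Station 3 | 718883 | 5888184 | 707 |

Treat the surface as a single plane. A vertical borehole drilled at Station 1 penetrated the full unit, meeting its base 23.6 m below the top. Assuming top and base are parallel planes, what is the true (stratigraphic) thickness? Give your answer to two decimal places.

Two edge vectors: Station 1→Station 2 = (743, -110, 597), Station 1→Station 3 = (555, 241, 297).
Normal n = (Station 1→Station 2) × (Station 1→Station 3) = (-176547, 110664, 240113).
So ∂z/∂E = −n_x/n_z = 0.73527 and ∂z/∂N = −n_y/n_z = −0.46088.
|∇z| = √(a²+b²) = 0.86777, so dip δ = arctan(0.86777) = 40.95°.
True thickness = vertical thickness × cos δ = 23.6 × cos 40.95° = 17.82 m.

17.82 m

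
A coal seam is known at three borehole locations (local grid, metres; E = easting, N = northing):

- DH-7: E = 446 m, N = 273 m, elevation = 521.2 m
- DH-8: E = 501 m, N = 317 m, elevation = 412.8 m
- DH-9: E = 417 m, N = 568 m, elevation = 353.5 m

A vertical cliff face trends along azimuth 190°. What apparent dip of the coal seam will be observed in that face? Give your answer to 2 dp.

Let the plane be z = a·E + b·N + c.
DH-8−DH-7: 55a + 44b = −108.4;  DH-9−DH-7: −29a + 295b = −167.7.
Solving gives a = −1.40559, b = −0.70665.
Unit vector along 190° is (sin 190°, cos 190°) = (-0.1736, -0.9848).
Slope in that direction = a·(-0.1736) + b·(-0.9848) = 0.93999.
Apparent dip = arctan|0.93999| = 43.23° (true dip is 57.6°, so apparent ≤ true as expected).

43.23°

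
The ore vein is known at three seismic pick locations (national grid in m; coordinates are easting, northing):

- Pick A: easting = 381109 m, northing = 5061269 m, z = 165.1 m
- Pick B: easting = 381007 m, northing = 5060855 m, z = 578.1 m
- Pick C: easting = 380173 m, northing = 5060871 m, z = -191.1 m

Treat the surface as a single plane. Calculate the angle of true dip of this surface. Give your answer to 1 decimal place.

56.6°

Let the plane be z = a·easting + b·northing + c.
Pick B−Pick A: −102a − 414b = 413;  Pick C−Pick A: −936a − 398b = −356.2.
Solving gives a = 0.89891, b = −1.21906.
Gradient magnitude |∇z| = √(a² + b²) = √(0.80805 + 1.48610) = 1.51464.
True dip = arctan(1.51464) = 56.6°, dipping toward NW (azimuth ≈ 324°).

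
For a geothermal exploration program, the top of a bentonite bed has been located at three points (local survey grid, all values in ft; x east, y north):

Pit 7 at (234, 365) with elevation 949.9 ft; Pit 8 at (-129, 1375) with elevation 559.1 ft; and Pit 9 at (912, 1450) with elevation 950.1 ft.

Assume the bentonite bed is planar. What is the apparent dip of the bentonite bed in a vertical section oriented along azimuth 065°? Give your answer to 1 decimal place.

14.2°

Two edge vectors: Pit 7→Pit 8 = (-363, 1010, -390.8), Pit 7→Pit 9 = (678, 1085, 0.2).
Normal n = (Pit 7→Pit 8) × (Pit 7→Pit 9) = (424220, -264889.8, -1078635).
So ∂z/∂x = −n_x/n_z = 0.39329 and ∂z/∂y = −n_y/n_z = −0.24558.
Unit vector along 065° is (sin 65°, cos 65°) = (0.9063, 0.4226).
Slope in that direction = a·(0.9063) + b·(0.4226) = 0.25266.
Apparent dip = arctan|0.25266| = 14.2° (true dip is 24.9°, so apparent ≤ true as expected).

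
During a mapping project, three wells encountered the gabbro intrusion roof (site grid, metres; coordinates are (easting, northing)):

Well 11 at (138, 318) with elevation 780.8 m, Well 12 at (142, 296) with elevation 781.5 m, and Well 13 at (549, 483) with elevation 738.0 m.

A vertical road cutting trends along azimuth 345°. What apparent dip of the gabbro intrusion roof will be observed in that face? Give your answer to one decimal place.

1.4°

Two edge vectors: Well 11→Well 12 = (4, -22, 0.7), Well 11→Well 13 = (411, 165, -42.8).
Normal n = (Well 11→Well 12) × (Well 11→Well 13) = (826.1, 458.9, 9702).
So ∂z/∂E = −n_x/n_z = −0.08515 and ∂z/∂N = −n_y/n_z = −0.04730.
Unit vector along 345° is (sin 345°, cos 345°) = (-0.2588, 0.9659).
Slope in that direction = a·(-0.2588) + b·(0.9659) = −0.02365.
Apparent dip = arctan|0.02365| = 1.4° (true dip is 5.6°, so apparent ≤ true as expected).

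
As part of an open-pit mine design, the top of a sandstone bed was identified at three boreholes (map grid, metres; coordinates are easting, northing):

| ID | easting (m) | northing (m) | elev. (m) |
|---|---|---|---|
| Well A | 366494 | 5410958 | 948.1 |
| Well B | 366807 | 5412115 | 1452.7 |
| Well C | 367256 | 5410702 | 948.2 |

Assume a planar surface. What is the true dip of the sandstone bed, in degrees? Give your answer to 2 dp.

22.87°

Two edge vectors: Well A→Well B = (313, 1157, 504.6), Well A→Well C = (762, -256, 0.1).
Normal n = (Well A→Well B) × (Well A→Well C) = (129293.3, 384473.9, -961762).
So ∂z/∂easting = −n_x/n_z = 0.13443 and ∂z/∂northing = −n_y/n_z = 0.39976.
Gradient magnitude |∇z| = √(a² + b²) = √(0.01807 + 0.15981) = 0.42176.
True dip = arctan(0.42176) = 22.87°, dipping toward SSW (azimuth ≈ 199°).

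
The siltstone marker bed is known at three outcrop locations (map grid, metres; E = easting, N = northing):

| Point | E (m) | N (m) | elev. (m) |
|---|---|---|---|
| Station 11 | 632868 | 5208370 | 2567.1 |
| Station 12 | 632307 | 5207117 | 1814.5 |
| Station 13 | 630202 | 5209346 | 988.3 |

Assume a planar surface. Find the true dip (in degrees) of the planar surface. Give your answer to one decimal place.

Let the plane be z = a·E + b·N + c.
Station 12−Station 11: −561a − 1253b = −752.6;  Station 13−Station 11: −2666a + 976b = −1578.8.
Solving gives a = 0.69772, b = 0.28825.
Gradient magnitude |∇z| = √(a² + b²) = √(0.48682 + 0.08309) = 0.75492.
True dip = arctan(0.75492) = 37.0°, dipping toward WSW (azimuth ≈ 248°).

37.0°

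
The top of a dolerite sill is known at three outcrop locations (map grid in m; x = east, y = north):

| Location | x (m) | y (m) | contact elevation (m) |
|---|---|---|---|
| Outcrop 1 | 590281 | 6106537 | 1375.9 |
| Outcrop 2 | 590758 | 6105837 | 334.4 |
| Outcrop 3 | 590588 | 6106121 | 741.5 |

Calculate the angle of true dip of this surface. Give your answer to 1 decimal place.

Let the plane be z = a·x + b·y + c.
Outcrop 2−Outcrop 1: 477a − 700b = −1041.5;  Outcrop 3−Outcrop 1: 307a − 416b = −634.4.
Solving gives a = −0.65679, b = 1.04030.
Gradient magnitude |∇z| = √(a² + b²) = √(0.43137 + 1.08223) = 1.23028.
True dip = arctan(1.23028) = 50.9°, dipping toward SSE (azimuth ≈ 148°).

50.9°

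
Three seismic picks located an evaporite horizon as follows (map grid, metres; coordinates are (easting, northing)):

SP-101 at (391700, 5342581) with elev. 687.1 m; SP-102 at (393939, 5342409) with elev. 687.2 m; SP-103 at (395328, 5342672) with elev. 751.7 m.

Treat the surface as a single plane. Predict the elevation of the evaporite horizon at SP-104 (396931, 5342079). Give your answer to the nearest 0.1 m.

Two edge vectors: SP-101→SP-102 = (2239, -172, 0.1), SP-101→SP-103 = (3628, 91, 64.6).
Normal n = (SP-101→SP-102) × (SP-101→SP-103) = (-11120.3, -144276.6, 827765).
So ∂z/∂E = −n_x/n_z = 0.013434127 and ∂z/∂N = −n_y/n_z = 0.174296570.
Intercept c from SP-101: 687.1 − 5262.15 − 931193.54 = −935768.59.
At (396931, 5342079): z = 5332.4 + 931106.0 − 935768.59 = 669.9 m.

669.9 m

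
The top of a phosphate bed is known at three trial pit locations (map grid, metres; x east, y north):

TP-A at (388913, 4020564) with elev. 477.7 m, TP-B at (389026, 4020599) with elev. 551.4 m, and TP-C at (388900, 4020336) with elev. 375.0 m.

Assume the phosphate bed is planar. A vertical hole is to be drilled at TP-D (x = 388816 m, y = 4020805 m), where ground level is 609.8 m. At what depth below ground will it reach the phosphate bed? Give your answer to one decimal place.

Let the plane be z = a·x + b·y + c.
TP-B−TP-A: 113a + 35b = 73.7;  TP-C−TP-A: −13a − 228b = −102.7.
Solving gives a = 0.521913153, b = 0.420680390.
Then c = 477.7 − a·388913 − b·4020564 = −1893873.54.
At (388816, 4020805): z_contact = 202928.18 + 1691473.82 − 1893873.54 = 528.46 m.
Depth below ground = 609.8 − 528.46 = 81.3 m.

81.3 m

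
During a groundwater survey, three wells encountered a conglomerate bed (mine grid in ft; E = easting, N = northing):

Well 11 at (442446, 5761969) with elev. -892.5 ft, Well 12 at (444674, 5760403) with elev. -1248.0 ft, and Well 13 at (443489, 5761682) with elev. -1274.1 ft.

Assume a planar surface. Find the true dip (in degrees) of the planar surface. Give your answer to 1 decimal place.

34.8°

Let the plane be z = a·E + b·N + c.
Well 12−Well 11: 2228a − 1566b = −355.5;  Well 13−Well 11: 1043a − 287b = −381.6.
Solving gives a = −0.49860, b = −0.48236.
Gradient magnitude |∇z| = √(a² + b²) = √(0.24860 + 0.23267) = 0.69374.
True dip = arctan(0.69374) = 34.8°, dipping toward NE (azimuth ≈ 046°).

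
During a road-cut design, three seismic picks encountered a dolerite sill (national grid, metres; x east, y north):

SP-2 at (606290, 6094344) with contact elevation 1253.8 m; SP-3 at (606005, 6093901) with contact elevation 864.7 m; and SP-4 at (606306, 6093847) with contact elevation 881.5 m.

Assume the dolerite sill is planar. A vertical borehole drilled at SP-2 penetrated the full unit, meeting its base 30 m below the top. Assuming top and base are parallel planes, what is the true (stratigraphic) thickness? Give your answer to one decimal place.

Two edge vectors: SP-2→SP-3 = (-285, -443, -389.1), SP-2→SP-4 = (16, -497, -372.3).
Normal n = (SP-2→SP-3) × (SP-2→SP-4) = (-28453.8, -112331.1, 148733).
So ∂z/∂x = −n_x/n_z = 0.19131 and ∂z/∂y = −n_y/n_z = 0.75525.
|∇z| = √(a²+b²) = 0.77911, so dip δ = arctan(0.77911) = 37.92°.
True thickness = vertical thickness × cos δ = 30 × cos 37.92° = 23.7 m.

23.7 m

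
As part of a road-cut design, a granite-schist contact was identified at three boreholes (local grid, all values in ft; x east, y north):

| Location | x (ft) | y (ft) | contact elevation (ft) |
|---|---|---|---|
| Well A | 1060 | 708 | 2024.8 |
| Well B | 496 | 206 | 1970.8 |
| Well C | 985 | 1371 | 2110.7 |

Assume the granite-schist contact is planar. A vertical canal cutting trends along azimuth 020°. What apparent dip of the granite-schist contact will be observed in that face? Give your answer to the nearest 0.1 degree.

6.5°

Two edge vectors: Well A→Well B = (-564, -502, -54), Well A→Well C = (-75, 663, 85.9).
Normal n = (Well A→Well B) × (Well A→Well C) = (-7319.8, 52497.6, -411582).
So ∂z/∂x = −n_x/n_z = −0.01778 and ∂z/∂y = −n_y/n_z = 0.12755.
Unit vector along 020° is (sin 20°, cos 20°) = (0.3420, 0.9397).
Slope in that direction = a·(0.3420) + b·(0.9397) = 0.11378.
Apparent dip = arctan|0.11378| = 6.5° (true dip is 7.3°, so apparent ≤ true as expected).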